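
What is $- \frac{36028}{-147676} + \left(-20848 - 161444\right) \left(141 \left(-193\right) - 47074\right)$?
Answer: $\frac{499954358766883}{36919} \approx 1.3542 \cdot 10^{10}$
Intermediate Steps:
$- \frac{36028}{-147676} + \left(-20848 - 161444\right) \left(141 \left(-193\right) - 47074\right) = \left(-36028\right) \left(- \frac{1}{147676}\right) - 182292 \left(-27213 - 47074\right) = \frac{9007}{36919} - -13541925804 = \frac{9007}{36919} + 13541925804 = \frac{499954358766883}{36919}$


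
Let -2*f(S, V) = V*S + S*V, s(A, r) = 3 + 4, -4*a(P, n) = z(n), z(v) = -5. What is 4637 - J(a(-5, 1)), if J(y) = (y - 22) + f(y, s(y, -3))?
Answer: 9333/2 ≈ 4666.5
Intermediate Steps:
a(P, n) = 5/4 (a(P, n) = -¼*(-5) = 5/4)
s(A, r) = 7
f(S, V) = -S*V (f(S, V) = -(V*S + S*V)/2 = -(S*V + S*V)/2 = -S*V)
J(y) = -22 - 6*y (J(y) = (y - 22) - 1*y*7 = (-22 + y) - 7*y = -22 - 6*y)
4637 - J(a(-5, 1)) = 4637 - (-22 - 6*5/4) = 4637 - (-22 - 15/2) = 4637 - 1*(-59/2) = 4637 + 59/2 = 9333/2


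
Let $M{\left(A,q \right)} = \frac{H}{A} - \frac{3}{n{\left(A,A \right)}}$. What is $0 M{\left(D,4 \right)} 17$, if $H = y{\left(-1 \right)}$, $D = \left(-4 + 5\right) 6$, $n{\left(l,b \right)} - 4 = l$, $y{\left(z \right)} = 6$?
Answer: $0$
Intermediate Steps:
$n{\left(l,b \right)} = 4 + l$
$D = 6$ ($D = 1 \cdot 6 = 6$)
$H = 6$
$M{\left(A,q \right)} = - \frac{3}{4 + A} + \frac{6}{A}$ ($M{\left(A,q \right)} = \frac{6}{A} - \frac{3}{4 + A} = - \frac{3}{4 + A} + \frac{6}{A}$)
$0 M{\left(D,4 \right)} 17 = 0 \frac{3 \left(8 + 6\right)}{6 \left(4 + 6\right)} 17 = 0 \cdot 3 \cdot \frac{1}{6} \cdot \frac{1}{10} \cdot 14 \cdot 17 = 0 \cdot \frac{7}{10} \cdot 17 = 0 \cdot 17 = 0$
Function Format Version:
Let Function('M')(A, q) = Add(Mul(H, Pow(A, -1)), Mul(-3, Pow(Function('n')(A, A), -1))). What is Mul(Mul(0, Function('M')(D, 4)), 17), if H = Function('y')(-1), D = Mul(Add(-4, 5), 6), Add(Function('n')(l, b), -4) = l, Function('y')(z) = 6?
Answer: 0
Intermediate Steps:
Function('n')(l, b) = Add(4, l)
D = 6 (D = Mul(1, 6) = 6)
H = 6
Function('M')(A, q) = Add(Mul(-3, Pow(Add(4, A), -1)), Mul(6, Pow(A, -1))) (Function('M')(A, q) = Add(Mul(6, Pow(A, -1)), Mul(-3, Pow(Add(4, A), -1))) = Add(Mul(-3, Pow(Add(4, A), -1)), Mul(6, Pow(A, -1))))
Mul(Mul(0, Function('M')(D, 4)), 17) = Mul(Mul(0, Mul(3, Pow(6, -1), Pow(Add(4, 6), -1), Add(8, 6))), 17) = Mul(Mul(0, Mul(3, Rational(1, 6), Pow(10, -1), 14)), 17) = Mul(Mul(0, Mul(3, Rational(1, 6), Rational(1, 10), 14)), 17) = Mul(Mul(0, Rational(7, 10)), 17) = Mul(0, 17) = 0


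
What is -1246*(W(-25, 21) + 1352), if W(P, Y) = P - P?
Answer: -1684592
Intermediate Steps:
W(P, Y) = 0
-1246*(W(-25, 21) + 1352) = -1246*(0 + 1352) = -1246*1352 = -1684592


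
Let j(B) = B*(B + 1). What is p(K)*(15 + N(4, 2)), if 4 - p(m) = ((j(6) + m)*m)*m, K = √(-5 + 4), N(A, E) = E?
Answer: 782 + 17*I ≈ 782.0 + 17.0*I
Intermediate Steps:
K = I (K = √(-1) = I ≈ 1.0*I)
j(B) = B*(1 + B)
p(m) = 4 - m²*(42 + m) (p(m) = 4 - (6*(1 + 6) + m)*m*m = 4 - (6*7 + m)*m*m = 4 - (42 + m)*m*m = 4 - m*(42 + m)*m = 4 - m²*(42 + m))
p(K)*(15 + N(4, 2)) = (4 - I³ - 42*I²)*(15 + 2) = (4 - (-1)*I - 42*(-1))*17 = (4 + I + 42)*17 = (46 + I)*17 = 782 + 17*I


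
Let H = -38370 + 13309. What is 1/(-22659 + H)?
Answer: -1/47720 ≈ -2.0956e-5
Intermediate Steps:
H = -25061
1/(-22659 + H) = 1/(-22659 - 25061) = 1/(-47720) = -1/47720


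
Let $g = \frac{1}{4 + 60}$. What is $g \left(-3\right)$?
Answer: $- \frac{3}{64} \approx -0.046875$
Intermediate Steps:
$g = \frac{1}{64} \approx 0.015625$
$g \left(-3\right) = \frac{1}{64} \left(-3\right) = - \frac{3}{64}$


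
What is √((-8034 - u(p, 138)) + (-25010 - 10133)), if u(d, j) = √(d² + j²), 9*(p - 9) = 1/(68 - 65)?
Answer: √(-3497337 - 6*√3485653)/9 ≈ 208.12*I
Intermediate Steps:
p = 244/27 (p = 9 + 1/(9*(68 - 65)) = 9 + (⅑)/3 = 9 + (⅑)*(⅓) = 9 + 1/27 = 244/27 ≈ 9.0370)
√((-8034 - u(p, 138)) + (-25010 - 10133)) = √((-8034 - √((244/27)² + 138²)) + (-25010 - 10133)) = √((-8034 - √(59536/729 + 19044)) - 35143) = √((-8034 - √(13942612/729)) - 35143) = √((-8034 - 2*√3485653/27) - 35143) = √(-43177 - 2*√3485653/27)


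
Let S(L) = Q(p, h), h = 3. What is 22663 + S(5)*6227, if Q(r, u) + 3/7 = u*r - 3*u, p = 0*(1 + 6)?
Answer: -252341/7 ≈ -36049.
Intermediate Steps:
p = 0 (p = 0*7 = 0)
Q(r, u) = -3/7 - 3*u + r*u (Q(r, u) = -3/7 + (u*r - 3*u) = -3/7 + (r*u - 3*u) = -3/7 + (-3*u + r*u) = -3/7 - 3*u + r*u)
S(L) = -66/7 (S(L) = -3/7 - 3*3 + 0*3 = -3/7 - 9 + 0 = -66/7)
22663 + S(5)*6227 = 22663 - 66/7*6227 = 22663 - 410982/7 = -252341/7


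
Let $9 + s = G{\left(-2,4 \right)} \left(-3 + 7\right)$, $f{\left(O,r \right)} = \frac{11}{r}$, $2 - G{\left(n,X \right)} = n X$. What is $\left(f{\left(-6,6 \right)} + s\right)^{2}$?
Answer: $\frac{38809}{36} \approx 1078.0$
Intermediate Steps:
$G{\left(n,X \right)} = 2 - X n$ ($G{\left(n,X \right)} = 2 - n X = 2 - X n$)
$s = 31$ ($s = -9 + \left(2 - 4 \left(-2\right)\right) \left(-3 + 7\right) = -9 + \left(2 + 8\right) 4 = -9 + 10 \cdot 4 = -9 + 40 = 31$)
$\left(f{\left(-6,6 \right)} + s\right)^{2} = \left(\frac{11}{6} + 31\right)^{2} = \left(\frac{197}{6}\right)^{2} = \frac{38809}{36}$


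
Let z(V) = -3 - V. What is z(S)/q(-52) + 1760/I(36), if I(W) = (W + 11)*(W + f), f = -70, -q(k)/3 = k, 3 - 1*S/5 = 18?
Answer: -6646/10387 ≈ -0.63984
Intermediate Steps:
S = -75 (S = 15 - 5*18 = 15 - 90 = -75)
q(k) = -3*k
I(W) = (-70 + W)*(11 + W) (I(W) = (W + 11)*(W - 70) = (11 + W)*(-70 + W) = (-70 + W)*(11 + W))
z(S)/q(-52) + 1760/I(36) = (-3 - 1*(-75))/((-3*(-52))) + 1760/(-770 + 36² - 59*36) = (-3 + 75)/156 + 1760/(-770 + 1296 - 2124) = 72*(1/156) + 1760/(-1598) = 6/13 + 1760*(-1/1598) = 6/13 - 880/799 = -6646/10387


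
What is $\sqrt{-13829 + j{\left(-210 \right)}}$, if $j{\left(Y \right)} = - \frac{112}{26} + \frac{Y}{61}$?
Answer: $\frac{i \sqrt{8701226599}}{793} \approx 117.63 i$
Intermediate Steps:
$j{\left(Y \right)} = - \frac{56}{13} + \frac{Y}{61}$ ($j{\left(Y \right)} = \left(-112\right) \frac{1}{26} + Y \frac{1}{61} = - \frac{56}{13} + \frac{Y}{61}$)
$\sqrt{-13829 + j{\left(-210 \right)}} = \sqrt{-13829 + \left(- \frac{56}{13} + \frac{1}{61} \left(-210\right)\right)} = \sqrt{-13829 - \frac{6146}{793}} = \sqrt{- \frac{10972543}{793}} = \frac{i \sqrt{8701226599}}{793}$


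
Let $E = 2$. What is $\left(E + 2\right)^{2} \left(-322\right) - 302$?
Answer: $-5454$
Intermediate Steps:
$\left(E + 2\right)^{2} \left(-322\right) - 302 = \left(2 + 2\right)^{2} \left(-322\right) - 302 = 4^{2} \left(-322\right) - 302 = 16 \left(-322\right) - 302 = -5152 - 302 = -5454$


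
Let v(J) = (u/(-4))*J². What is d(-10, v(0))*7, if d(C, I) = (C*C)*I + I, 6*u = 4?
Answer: 0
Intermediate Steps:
u = ⅔ (u = (⅙)*4 = ⅔ ≈ 0.66667)
v(J) = -J²/6 (v(J) = ((⅔)/(-4))*J² = ((⅔)*(-¼))*J² = -J²/6)
d(C, I) = I + I*C² (d(C, I) = C²*I + I = I*C² + I = I + I*C²)
d(-10, v(0))*7 = ((-⅙*0²)*(1 + (-10)²))*7 = ((-⅙*0)*(1 + 100))*7 = (0*101)*7 = 0*7 = 0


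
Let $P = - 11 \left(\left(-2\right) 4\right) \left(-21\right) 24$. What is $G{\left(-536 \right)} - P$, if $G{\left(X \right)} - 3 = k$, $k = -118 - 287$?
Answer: $43950$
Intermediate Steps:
$k = -405$
$G{\left(X \right)} = -402$ ($G{\left(X \right)} = 3 - 405 = -402$)
$P = -44352$ ($P = \left(-11\right) \left(-8\right) \left(-21\right) 24 = 88 \left(-21\right) 24 = \left(-1848\right) 24 = -44352$)
$G{\left(-536 \right)} - P = -402 - -44352 = -402 + 44352 = 43950$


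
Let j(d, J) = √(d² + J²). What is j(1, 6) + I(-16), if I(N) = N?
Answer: -16 + √37 ≈ -9.9172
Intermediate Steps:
j(d, J) = √(J² + d²)
j(1, 6) + I(-16) = √(6² + 1²) - 16 = √(36 + 1) - 16 = √37 - 16 = -16 + √37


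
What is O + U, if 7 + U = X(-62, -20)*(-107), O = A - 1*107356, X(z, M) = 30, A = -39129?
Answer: -149702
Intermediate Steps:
O = -146485 (O = -39129 - 1*107356 = -39129 - 107356 = -146485)
U = -3217 (U = -7 + 30*(-107) = -7 - 3210 = -3217)
O + U = -146485 - 3217 = -149702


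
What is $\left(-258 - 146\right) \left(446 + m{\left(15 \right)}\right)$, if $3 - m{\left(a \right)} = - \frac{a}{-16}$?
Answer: $- \frac{724069}{4} \approx -1.8102 \cdot 10^{5}$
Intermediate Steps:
$m{\left(a \right)} = 3 - \frac{a}{16}$ ($m{\left(a \right)} = 3 - - \frac{a}{-16} = 3 - - \frac{a \left(-1\right)}{16} = 3 - - \frac{\left(-1\right) a}{16} = 3 - \frac{a}{16}$)
$\left(-258 - 146\right) \left(446 + m{\left(15 \right)}\right) = \left(-258 - 146\right) \left(446 + \left(3 - \frac{15}{16}\right)\right) = - 404 \left(446 + \left(3 - \frac{15}{16}\right)\right) = - 404 \left(446 + \frac{33}{16}\right) = \left(-404\right) \frac{7169}{16} = - \frac{724069}{4}$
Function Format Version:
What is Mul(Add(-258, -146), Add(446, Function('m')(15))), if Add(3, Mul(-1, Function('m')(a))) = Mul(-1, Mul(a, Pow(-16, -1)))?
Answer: Rational(-724069, 4) ≈ -1.8102e+5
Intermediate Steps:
Function('m')(a) = Add(3, Mul(Rational(-1, 16), a)) (Function('m')(a) = Add(3, Mul(-1, Mul(-1, Mul(a, Pow(-16, -1))))) = Add(3, Mul(-1, Mul(-1, Mul(a, Rational(-1, 16))))) = Add(3, Mul(-1, Mul(-1, Mul(Rational(-1, 16), a)))) = Add(3, Mul(-1, Mul(Rational(1, 16), a))) = Add(3, Mul(Rational(-1, 16), a)))
Mul(Add(-258, -146), Add(446, Function('m')(15))) = Mul(Add(-258, -146), Add(446, Add(3, Mul(Rational(-1, 16), 15)))) = Mul(-404, Add(446, Add(3, Rational(-15, 16)))) = Mul(-404, Add(446, Rational(33, 16))) = Mul(-404, Rational(7169, 16)) = Rational(-724069, 4)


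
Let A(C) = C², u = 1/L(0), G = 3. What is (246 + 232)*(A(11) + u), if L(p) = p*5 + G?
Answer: 173992/3 ≈ 57997.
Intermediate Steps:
L(p) = 3 + 5*p (L(p) = p*5 + 3 = 5*p + 3 = 3 + 5*p)
u = ⅓ (u = 1/(3 + 5*0) = 1/(3 + 0) = 1/3 = ⅓ ≈ 0.33333)
(246 + 232)*(A(11) + u) = (246 + 232)*(11² + ⅓) = 478*(121 + ⅓) = 478*(364/3) = 173992/3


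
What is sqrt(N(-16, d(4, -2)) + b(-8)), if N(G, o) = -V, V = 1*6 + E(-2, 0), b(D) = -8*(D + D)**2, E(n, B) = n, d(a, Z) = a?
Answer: 6*I*sqrt(57) ≈ 45.299*I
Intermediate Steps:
b(D) = -32*D**2 (b(D) = -8*4*D**2 = -32*D**2)
V = 4 (V = 1*6 - 2 = 6 - 2 = 4)
N(G, o) = -4 (N(G, o) = -1*4 = -4)
sqrt(N(-16, d(4, -2)) + b(-8)) = sqrt(-4 - 32*(-8)**2) = sqrt(-4 - 32*64) = sqrt(-4 - 2048) = sqrt(-2052) = 6*I*sqrt(57)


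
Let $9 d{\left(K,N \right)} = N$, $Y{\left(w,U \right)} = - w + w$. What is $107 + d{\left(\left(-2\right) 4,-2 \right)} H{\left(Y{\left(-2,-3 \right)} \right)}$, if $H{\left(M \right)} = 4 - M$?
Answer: $\frac{955}{9} \approx 106.11$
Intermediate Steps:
$Y{\left(w,U \right)} = 0$
$d{\left(K,N \right)} = \frac{N}{9}$
$107 + d{\left(\left(-2\right) 4,-2 \right)} H{\left(Y{\left(-2,-3 \right)} \right)} = 107 + \frac{1}{9} \left(-2\right) \left(4 - 0\right) = 107 - \frac{2 \left(4 + 0\right)}{9} = 107 - \frac{8}{9} = \frac{955}{9}$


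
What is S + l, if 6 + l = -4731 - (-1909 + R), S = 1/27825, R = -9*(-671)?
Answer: -246724274/27825 ≈ -8867.0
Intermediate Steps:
R = 6039
S = 1/27825 ≈ 3.5939e-5
l = -8867 (l = -6 + (-4731 - (-1909 + 6039)) = -6 + (-4731 - 1*4130) = -6 + (-4731 - 4130) = -6 - 8861 = -8867)
S + l = 1/27825 - 8867 = -246724274/27825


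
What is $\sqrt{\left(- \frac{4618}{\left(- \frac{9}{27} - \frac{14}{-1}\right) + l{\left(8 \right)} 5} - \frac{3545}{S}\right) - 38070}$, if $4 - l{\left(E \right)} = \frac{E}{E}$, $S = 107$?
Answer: $\frac{i \sqrt{810023046094}}{4601} \approx 195.61 i$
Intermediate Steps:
$l{\left(E \right)} = 3$ ($l{\left(E \right)} = 4 - \frac{E}{E} = 4 - 1 = 3$)
$\sqrt{\left(- \frac{4618}{\left(- \frac{9}{27} - \frac{14}{-1}\right) + l{\left(8 \right)} 5} - \frac{3545}{S}\right) - 38070} = \sqrt{\left(- \frac{4618}{\left(- \frac{9}{27} - \frac{14}{-1}\right) + 3 \cdot 5} - \frac{3545}{107}\right) - 38070} = \sqrt{\left(- \frac{4618}{\left(\left(-9\right) \frac{1}{27} - -14\right) + 15} - \frac{3545}{107}\right) - 38070} = \sqrt{\left(- \frac{4618}{\left(- \frac{1}{3} + 14\right) + 15} - \frac{3545}{107}\right) - 38070} = \sqrt{\left(- \frac{4618}{\frac{41}{3} + 15} - \frac{3545}{107}\right) - 38070} = \sqrt{\left(- \frac{4618}{\frac{86}{3}} - \frac{3545}{107}\right) - 38070} = \sqrt{\left(\left(-4618\right) \frac{3}{86} - \frac{3545}{107}\right) - 38070} = \sqrt{\left(- \frac{6927}{43} - \frac{3545}{107}\right) - 38070} = \sqrt{- \frac{893624}{4601} - 38070} = \sqrt{- \frac{176053694}{4601}} = \frac{i \sqrt{810023046094}}{4601}$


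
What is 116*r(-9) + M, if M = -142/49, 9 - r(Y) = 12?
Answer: -17194/49 ≈ -350.90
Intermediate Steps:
r(Y) = -3 (r(Y) = 9 - 1*12 = 9 - 12 = -3)
M = -142/49 (M = -142*1/49 = -142/49 ≈ -2.8980)
116*r(-9) + M = 116*(-3) - 142/49 = -348 - 142/49 = -17194/49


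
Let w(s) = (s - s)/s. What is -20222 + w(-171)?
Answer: -20222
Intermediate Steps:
w(s) = 0 (w(s) = 0/s = 0)
-20222 + w(-171) = -20222 + 0 = -20222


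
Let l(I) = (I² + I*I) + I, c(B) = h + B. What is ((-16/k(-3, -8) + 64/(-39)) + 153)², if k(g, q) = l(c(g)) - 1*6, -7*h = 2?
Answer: 1383707568721/61449921 ≈ 22518.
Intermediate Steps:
h = -2/7 (h = -⅐*2 = -2/7 ≈ -0.28571)
c(B) = -2/7 + B
l(I) = I + 2*I² (l(I) = (I² + I²) + I = 2*I² + I = I + 2*I²)
k(g, q) = -6 + (-2/7 + g)*(3/7 + 2*g) (k(g, q) = (-2/7 + g)*(1 + 2*(-2/7 + g)) - 1*6 = (-2/7 + g)*(1 + (-4/7 + 2*g)) - 6 = (-2/7 + g)*(3/7 + 2*g) - 6 = -6 + (-2/7 + g)*(3/7 + 2*g))
((-16/k(-3, -8) + 64/(-39)) + 153)² = ((-16/(-300/49 + 2*(-3)² - ⅐*(-3)) + 64/(-39)) + 153)² = ((-16/(-300/49 + 2*9 + 3/7) + 64*(-1/39)) + 153)² = ((-16/(-300/49 + 18 + 3/7) - 64/39) + 153)² = ((-16/603/49 - 64/39) + 153)² = ((-16*49/603 - 64/39) + 153)² = ((-784/603 - 64/39) + 153)² = (-23056/7839 + 153)² = (1176311/7839)² = 1383707568721/61449921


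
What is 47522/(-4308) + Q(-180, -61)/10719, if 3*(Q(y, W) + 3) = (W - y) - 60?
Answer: -254658259/23088726 ≈ -11.030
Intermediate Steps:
Q(y, W) = -23 - y/3 + W/3 (Q(y, W) = -3 + ((W - y) - 60)/3 = -3 + (-60 + W - y)/3 = -3 + (-20 - y/3 + W/3) = -23 - y/3 + W/3)
47522/(-4308) + Q(-180, -61)/10719 = 47522/(-4308) + (-23 - ⅓*(-180) + (⅓)*(-61))/10719 = 47522*(-1/4308) + (-23 + 60 - 61/3)*(1/10719) = -23761/2154 + (50/3)*(1/10719) = -23761/2154 + 50/32157 = -254658259/23088726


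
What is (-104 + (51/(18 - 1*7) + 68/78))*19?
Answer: -802807/429 ≈ -1871.3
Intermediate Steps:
(-104 + (51/(18 - 1*7) + 68/78))*19 = (-104 + (51/(18 - 7) + 68*(1/78)))*19 = (-104 + (51/11 + 34/39))*19 = (-104 + 2363/429)*19 = -42253/429*19 = -802807/429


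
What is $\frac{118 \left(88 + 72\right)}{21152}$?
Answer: $\frac{590}{661} \approx 0.89259$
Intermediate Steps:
$\frac{118 \left(88 + 72\right)}{21152} = 118 \cdot 160 \cdot \frac{1}{21152} = 18880 \cdot \frac{1}{21152} = \frac{590}{661}$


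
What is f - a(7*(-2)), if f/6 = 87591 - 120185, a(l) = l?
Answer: -195550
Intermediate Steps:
f = -195564 (f = 6*(87591 - 120185) = 6*(-32594) = -195564)
f - a(7*(-2)) = -195564 - 7*(-2) = -195564 - 1*(-14) = -195564 + 14 = -195550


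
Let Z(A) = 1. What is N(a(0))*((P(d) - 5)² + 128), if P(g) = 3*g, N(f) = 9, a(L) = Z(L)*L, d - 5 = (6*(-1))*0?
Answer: 2052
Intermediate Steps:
d = 5 (d = 5 + (6*(-1))*0 = 5 - 6*0 = 5 + 0 = 5)
a(L) = L (a(L) = 1*L = L)
N(a(0))*((P(d) - 5)² + 128) = 9*((3*5 - 5)² + 128) = 9*((15 - 5)² + 128) = 9*(10² + 128) = 9*(100 + 128) = 9*228 = 2052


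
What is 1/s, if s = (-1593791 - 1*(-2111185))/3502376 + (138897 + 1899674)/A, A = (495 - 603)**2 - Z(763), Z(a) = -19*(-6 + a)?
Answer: 747757276/58633759887 ≈ 0.012753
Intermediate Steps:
Z(a) = 114 - 19*a
A = 26047 (A = (495 - 603)**2 - (114 - 19*763) = (-108)**2 - (114 - 14497) = 11664 - 1*(-14383) = 11664 + 14383 = 26047)
s = 58633759887/747757276 (s = (-1593791 - 1*(-2111185))/3502376 + (138897 + 1899674)/26047 = (-1593791 + 2111185)*(1/3502376) + 2038571*(1/26047) = 517394*(1/3502376) + 2038571/26047 = 258697/1751188 + 2038571/26047 = 58633759887/747757276 ≈ 78.413)
1/s = 1/(58633759887/747757276) = 747757276/58633759887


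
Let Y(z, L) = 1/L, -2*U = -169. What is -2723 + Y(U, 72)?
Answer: -196055/72 ≈ -2723.0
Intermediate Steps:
U = 169/2 (U = -1/2*(-169) = 169/2 ≈ 84.500)
-2723 + Y(U, 72) = -2723 + 1/72 = -196055/72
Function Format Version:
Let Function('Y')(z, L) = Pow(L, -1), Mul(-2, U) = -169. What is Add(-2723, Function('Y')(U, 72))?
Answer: Rational(-196055, 72) ≈ -2723.0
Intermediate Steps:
U = Rational(169, 2) (U = Mul(Rational(-1, 2), -169) = Rational(169, 2) ≈ 84.500)
Add(-2723, Function('Y')(U, 72)) = Add(-2723, Pow(72, -1)) = Add(-2723, Rational(1, 72)) = Rational(-196055, 72)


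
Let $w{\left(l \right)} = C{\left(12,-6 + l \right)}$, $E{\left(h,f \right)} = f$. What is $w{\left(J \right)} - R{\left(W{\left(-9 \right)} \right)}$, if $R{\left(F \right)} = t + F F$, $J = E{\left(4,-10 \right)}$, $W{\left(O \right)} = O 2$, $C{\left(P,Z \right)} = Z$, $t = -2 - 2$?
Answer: $-336$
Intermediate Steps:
$t = -4$ ($t = -2 - 2 = -4$)
$W{\left(O \right)} = 2 O$
$J = -10$
$R{\left(F \right)} = -4 + F^{2}$ ($R{\left(F \right)} = -4 + F F = -4 + F^{2}$)
$w{\left(l \right)} = -6 + l$
$w{\left(J \right)} - R{\left(W{\left(-9 \right)} \right)} = \left(-6 - 10\right) - \left(-4 + \left(2 \left(-9\right)\right)^{2}\right) = -16 - \left(-4 + \left(-18\right)^{2}\right) = -16 - \left(-4 + 324\right) = -16 - 320 = -336$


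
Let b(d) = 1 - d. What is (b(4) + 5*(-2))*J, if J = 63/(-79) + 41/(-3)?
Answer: 44564/237 ≈ 188.03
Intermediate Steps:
J = -3428/237 (J = 63*(-1/79) + 41*(-⅓) = -63/79 - 41/3 = -3428/237 ≈ -14.464)
(b(4) + 5*(-2))*J = ((1 - 1*4) + 5*(-2))*(-3428/237) = ((1 - 4) - 10)*(-3428/237) = (-3 - 10)*(-3428/237) = -13*(-3428/237) = 44564/237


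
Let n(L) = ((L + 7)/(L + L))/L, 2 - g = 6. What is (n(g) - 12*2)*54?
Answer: -20655/16 ≈ -1290.9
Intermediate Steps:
g = -4 (g = 2 - 1*6 = 2 - 6 = -4)
n(L) = (7 + L)/(2*L**2) (n(L) = ((7 + L)/((2*L)))/L = ((7 + L)*(1/(2*L)))/L = ((7 + L)/(2*L))/L = (7 + L)/(2*L**2))
(n(g) - 12*2)*54 = ((1/2)*(7 - 4)/(-4)**2 - 12*2)*54 = ((1/2)*(1/16)*3 - 24)*54 = (3/32 - 24)*54 = -765/32*54 = -20655/16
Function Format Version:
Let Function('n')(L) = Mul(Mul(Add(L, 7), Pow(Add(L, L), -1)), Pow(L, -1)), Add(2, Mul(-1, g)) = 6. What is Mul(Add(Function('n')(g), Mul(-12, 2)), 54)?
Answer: Rational(-20655, 16) ≈ -1290.9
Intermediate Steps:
g = -4 (g = Add(2, Mul(-1, 6)) = Add(2, -6) = -4)
Function('n')(L) = Mul(Rational(1, 2), Pow(L, -2), Add(7, L)) (Function('n')(L) = Mul(Mul(Add(7, L), Pow(Mul(2, L), -1)), Pow(L, -1)) = Mul(Mul(Add(7, L), Mul(Rational(1, 2), Pow(L, -1))), Pow(L, -1)) = Mul(Mul(Rational(1, 2), Pow(L, -1), Add(7, L)), Pow(L, -1)) = Mul(Rational(1, 2), Pow(L, -2), Add(7, L)))
Mul(Add(Function('n')(g), Mul(-12, 2)), 54) = Mul(Add(Mul(Rational(1, 2), Pow(-4, -2), Add(7, -4)), Mul(-12, 2)), 54) = Mul(Add(Mul(Rational(1, 2), Rational(1, 16), 3), -24), 54) = Mul(Add(Rational(3, 32), -24), 54) = Mul(Rational(-765, 32), 54) = Rational(-20655, 16)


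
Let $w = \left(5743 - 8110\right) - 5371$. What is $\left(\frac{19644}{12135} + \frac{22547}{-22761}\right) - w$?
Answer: $\frac{712481916223}{92068245} \approx 7738.6$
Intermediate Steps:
$w = -7738$ ($w = -2367 - 5371 = -7738$)
$\left(\frac{19644}{12135} + \frac{22547}{-22761}\right) - w = \left(\frac{19644}{12135} + \frac{22547}{-22761}\right) - -7738 = \left(19644 \cdot \frac{1}{12135} + 22547 \left(- \frac{1}{22761}\right)\right) + 7738 = \left(\frac{6548}{4045} - \frac{22547}{22761}\right) + 7738 = \frac{57836413}{92068245} + 7738 = \frac{712481916223}{92068245}$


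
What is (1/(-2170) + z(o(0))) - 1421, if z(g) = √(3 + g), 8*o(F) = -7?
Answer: -3083571/2170 + √34/4 ≈ -1419.5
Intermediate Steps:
o(F) = -7/8 (o(F) = (⅛)*(-7) = -7/8)
(1/(-2170) + z(o(0))) - 1421 = (1/(-2170) + √(3 - 7/8)) - 1421 = (-1/2170 + √(17/8)) - 1421 = (-1/2170 + √34/4) - 1421 = -3083571/2170 + √34/4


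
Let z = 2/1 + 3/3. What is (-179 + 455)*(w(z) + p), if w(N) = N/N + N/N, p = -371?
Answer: -101844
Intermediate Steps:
z = 3 (z = 2*1 + 3*(1/3) = 2 + 1 = 3)
w(N) = 2 (w(N) = 1 + 1 = 2)
(-179 + 455)*(w(z) + p) = (-179 + 455)*(2 - 371) = 276*(-369) = -101844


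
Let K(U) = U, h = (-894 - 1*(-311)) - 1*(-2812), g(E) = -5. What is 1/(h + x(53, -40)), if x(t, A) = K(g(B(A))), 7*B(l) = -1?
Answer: 1/2224 ≈ 0.00044964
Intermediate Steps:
B(l) = -⅐ (B(l) = (⅐)*(-1) = -⅐)
h = 2229 (h = (-894 + 311) + 2812 = -583 + 2812 = 2229)
x(t, A) = -5
1/(h + x(53, -40)) = 1/(2229 - 5) = 1/2224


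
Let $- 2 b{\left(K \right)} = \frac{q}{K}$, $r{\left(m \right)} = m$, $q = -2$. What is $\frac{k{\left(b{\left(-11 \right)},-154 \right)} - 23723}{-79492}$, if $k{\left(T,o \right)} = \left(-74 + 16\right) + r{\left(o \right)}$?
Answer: $\frac{23935}{79492} \approx 0.3011$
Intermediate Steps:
$b{\left(K \right)} = \frac{1}{K}$ ($b{\left(K \right)} = - \frac{\left(-2\right) \frac{1}{K}}{2} = \frac{1}{K}$)
$k{\left(T,o \right)} = -58 + o$ ($k{\left(T,o \right)} = \left(-74 + 16\right) + o = -58 + o$)
$\frac{k{\left(b{\left(-11 \right)},-154 \right)} - 23723}{-79492} = \frac{\left(-58 - 154\right) - 23723}{-79492} = \left(-212 - 23723\right) \left(- \frac{1}{79492}\right) = \left(-23935\right) \left(- \frac{1}{79492}\right) = \frac{23935}{79492}$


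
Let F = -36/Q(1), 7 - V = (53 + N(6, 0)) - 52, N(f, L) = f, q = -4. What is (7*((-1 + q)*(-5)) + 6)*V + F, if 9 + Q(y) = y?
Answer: 9/2 ≈ 4.5000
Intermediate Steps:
Q(y) = -9 + y
V = 0 (V = 7 - ((53 + 6) - 52) = 7 - (59 - 52) = 7 - 1*7 = 7 - 7 = 0)
F = 9/2 (F = -36/(-9 + 1) = -36/(-8) = -36*(-1/8) = 9/2 ≈ 4.5000)
(7*((-1 + q)*(-5)) + 6)*V + F = (7*((-1 - 4)*(-5)) + 6)*0 + 9/2 = (7*(-5*(-5)) + 6)*0 + 9/2 = (7*25 + 6)*0 + 9/2 = (175 + 6)*0 + 9/2 = 181*0 + 9/2 = 0 + 9/2 = 9/2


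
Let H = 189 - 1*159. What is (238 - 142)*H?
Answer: 2880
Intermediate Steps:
H = 30 (H = 189 - 159 = 30)
(238 - 142)*H = (238 - 142)*30 = 96*30 = 2880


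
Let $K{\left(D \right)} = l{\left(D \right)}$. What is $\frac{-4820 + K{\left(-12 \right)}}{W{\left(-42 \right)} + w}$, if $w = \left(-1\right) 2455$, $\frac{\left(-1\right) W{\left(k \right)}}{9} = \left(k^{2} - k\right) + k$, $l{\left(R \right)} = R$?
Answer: $\frac{4832}{18331} \approx 0.2636$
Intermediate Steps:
$W{\left(k \right)} = - 9 k^{2}$ ($W{\left(k \right)} = - 9 \left(\left(k^{2} - k\right) + k\right) = - 9 k^{2}$)
$K{\left(D \right)} = D$
$w = -2455$
$\frac{-4820 + K{\left(-12 \right)}}{W{\left(-42 \right)} + w} = \frac{-4820 - 12}{- 9 \left(-42\right)^{2} - 2455} = - \frac{4832}{\left(-9\right) 1764 - 2455} = - \frac{4832}{-15876 - 2455} = - \frac{4832}{-18331} = \left(-4832\right) \left(- \frac{1}{18331}\right) = \frac{4832}{18331}$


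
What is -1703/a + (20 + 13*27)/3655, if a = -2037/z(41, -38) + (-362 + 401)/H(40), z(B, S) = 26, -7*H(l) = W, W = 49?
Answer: 1138518913/55822815 ≈ 20.395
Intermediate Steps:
H(l) = -7 (H(l) = -⅐*49 = -7)
a = -15273/182 (a = -2037/26 + (-362 + 401)/(-7) = -2037*1/26 + 39*(-⅐) = -2037/26 - 39/7 = -15273/182 ≈ -83.918)
-1703/a + (20 + 13*27)/3655 = -1703/(-15273/182) + (20 + 13*27)/3655 = -1703*(-182/15273) + (20 + 351)*(1/3655) = 309946/15273 + 371*(1/3655) = 309946/15273 + 371/3655 = 1138518913/55822815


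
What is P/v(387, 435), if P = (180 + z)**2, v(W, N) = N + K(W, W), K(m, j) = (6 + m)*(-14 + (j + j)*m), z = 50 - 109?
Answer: 14641/117713367 ≈ 0.00012438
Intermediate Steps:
z = -59
K(m, j) = (-14 + 2*j*m)*(6 + m) (K(m, j) = (6 + m)*(-14 + (2*j)*m) = (6 + m)*(-14 + 2*j*m) = (-14 + 2*j*m)*(6 + m))
v(W, N) = -84 + N - 14*W + 2*W**3 + 12*W**2 (v(W, N) = N + (-84 - 14*W + 2*W*W**2 + 12*W*W) = N + (-84 - 14*W + 2*W**3 + 12*W**2) = -84 + N - 14*W + 2*W**3 + 12*W**2)
P = 14641 (P = (180 - 59)**2 = 121**2 = 14641)
P/v(387, 435) = 14641/(-84 + 435 - 14*387 + 2*387**3 + 12*387**2) = 14641/(-84 + 435 - 5418 + 2*57960603 + 12*149769) = 14641/(-84 + 435 - 5418 + 115921206 + 1797228) = 14641/117713367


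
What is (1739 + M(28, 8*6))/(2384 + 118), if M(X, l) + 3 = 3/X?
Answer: 48611/70056 ≈ 0.69389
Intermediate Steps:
M(X, l) = -3 + 3/X
(1739 + M(28, 8*6))/(2384 + 118) = (1739 + (-3 + 3/28))/(2384 + 118) = (1739 + (-3 + 3*(1/28)))/2502 = (1739 + (-3 + 3/28))*(1/2502) = (1739 - 81/28)*(1/2502) = (48611/28)*(1/2502) = 48611/70056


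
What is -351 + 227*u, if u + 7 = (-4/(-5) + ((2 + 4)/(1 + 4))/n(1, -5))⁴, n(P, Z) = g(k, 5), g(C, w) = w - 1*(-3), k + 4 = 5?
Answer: -280817133/160000 ≈ -1755.1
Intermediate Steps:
k = 1 (k = -4 + 5 = 1)
g(C, w) = 3 + w (g(C, w) = w + 3 = 3 + w)
n(P, Z) = 8 (n(P, Z) = 3 + 5 = 8)
u = -989679/160000 (u = -7 + (-4/(-5) + ((2 + 4)/(1 + 4))/8)⁴ = -7 + (-4*(-⅕) + (6/5)*(⅛))⁴ = -7 + (⅘ + (6*(⅕))*(⅛))⁴ = -7 + (⅘ + (6/5)*(⅛))⁴ = -7 + (⅘ + 3/20)⁴ = -7 + (19/20)⁴ = -7 + 130321/160000 = -989679/160000 ≈ -6.1855)
-351 + 227*u = -351 + 227*(-989679/160000) = -351 - 224657133/160000 = -280817133/160000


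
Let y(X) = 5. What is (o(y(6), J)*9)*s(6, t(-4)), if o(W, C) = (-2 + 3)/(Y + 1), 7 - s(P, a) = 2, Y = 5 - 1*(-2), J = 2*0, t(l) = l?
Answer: 45/8 ≈ 5.6250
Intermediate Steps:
J = 0
Y = 7 (Y = 5 + 2 = 7)
s(P, a) = 5 (s(P, a) = 7 - 1*2 = 7 - 2 = 5)
o(W, C) = 1/8 (o(W, C) = (-2 + 3)/(7 + 1) = 1/8)
(o(y(6), J)*9)*s(6, t(-4)) = ((1/8)*9)*5 = (9/8)*5 = 45/8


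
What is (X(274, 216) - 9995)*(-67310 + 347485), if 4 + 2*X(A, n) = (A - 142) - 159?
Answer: -5609383675/2 ≈ -2.8047e+9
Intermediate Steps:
X(A, n) = -305/2 + A/2 (X(A, n) = -2 + ((A - 142) - 159)/2 = -2 + ((-142 + A) - 159)/2 = -2 + (-301 + A)/2 = -2 + (-301/2 + A/2) = -305/2 + A/2)
(X(274, 216) - 9995)*(-67310 + 347485) = ((-305/2 + (½)*274) - 9995)*(-67310 + 347485) = ((-305/2 + 137) - 9995)*280175 = (-31/2 - 9995)*280175 = -20021/2*280175 = -5609383675/2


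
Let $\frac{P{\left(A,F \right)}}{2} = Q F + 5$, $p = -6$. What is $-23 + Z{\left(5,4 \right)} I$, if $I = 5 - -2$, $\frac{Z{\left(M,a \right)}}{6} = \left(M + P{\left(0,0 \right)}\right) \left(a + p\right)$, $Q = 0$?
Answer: $-1283$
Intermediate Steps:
$P{\left(A,F \right)} = 10$ ($P{\left(A,F \right)} = 2 \left(0 F + 5\right) = 2 \left(0 + 5\right) = 2 \cdot 5 = 10$)
$Z{\left(M,a \right)} = 6 \left(-6 + a\right) \left(10 + M\right)$ ($Z{\left(M,a \right)} = 6 \left(M + 10\right) \left(a - 6\right) = 6 \left(10 + M\right) \left(-6 + a\right) = 6 \left(-6 + a\right) \left(10 + M\right)$)
$I = 7$ ($I = 5 + 2 = 7$)
$-23 + Z{\left(5,4 \right)} I = -23 + \left(-360 - 180 + 60 \cdot 4 + 6 \cdot 5 \cdot 4\right) 7 = -23 + \left(-360 - 180 + 240 + 120\right) 7 = -23 - 1260 = -1283$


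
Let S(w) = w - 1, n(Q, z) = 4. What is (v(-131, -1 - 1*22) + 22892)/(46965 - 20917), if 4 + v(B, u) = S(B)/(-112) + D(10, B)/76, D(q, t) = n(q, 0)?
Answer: 12177071/13857536 ≈ 0.87873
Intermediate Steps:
D(q, t) = 4
S(w) = -1 + w
v(B, u) = -8381/2128 - B/112 (v(B, u) = -4 + ((-1 + B)/(-112) + 4/76) = -4 + ((-1 + B)*(-1/112) + 4*(1/76)) = -4 + ((1/112 - B/112) + 1/19) = -4 + (131/2128 - B/112) = -8381/2128 - B/112)
(v(-131, -1 - 1*22) + 22892)/(46965 - 20917) = ((-8381/2128 - 1/112*(-131)) + 22892)/(46965 - 20917) = ((-8381/2128 + 131/112) + 22892)/26048 = (-1473/532 + 22892)*(1/26048) = (12177071/532)*(1/26048) = 12177071/13857536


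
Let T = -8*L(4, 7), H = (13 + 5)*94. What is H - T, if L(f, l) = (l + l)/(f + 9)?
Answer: 22108/13 ≈ 1700.6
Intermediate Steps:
L(f, l) = 2*l/(9 + f) (L(f, l) = (2*l)/(9 + f) = 2*l/(9 + f))
H = 1692 (H = 18*94 = 1692)
T = -112/13 (T = -16*7/(9 + 4) = -16*7/13 = -8*14/13 = -112/13 ≈ -8.6154)
H - T = 1692 - 1*(-112/13) = 1692 + 112/13 = 22108/13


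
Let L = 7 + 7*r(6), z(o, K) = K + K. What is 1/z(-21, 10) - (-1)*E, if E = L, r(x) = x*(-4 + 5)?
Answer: 981/20 ≈ 49.050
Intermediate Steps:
r(x) = x (r(x) = x*1 = x)
z(o, K) = 2*K
L = 49 (L = 7 + 7*6 = 7 + 42 = 49)
E = 49
1/z(-21, 10) - (-1)*E = 1/(2*10) - (-1)*49 = 1/20 - 1*(-49) = 1/20 + 49 = 981/20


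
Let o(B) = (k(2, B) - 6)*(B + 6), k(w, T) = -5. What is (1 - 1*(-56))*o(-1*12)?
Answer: 3762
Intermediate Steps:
o(B) = -66 - 11*B (o(B) = (-5 - 6)*(B + 6) = -11*(6 + B) = -66 - 11*B)
(1 - 1*(-56))*o(-1*12) = (1 - 1*(-56))*(-66 - (-11)*12) = (1 + 56)*(-66 - 11*(-12)) = 57*(-66 + 132) = 57*66 = 3762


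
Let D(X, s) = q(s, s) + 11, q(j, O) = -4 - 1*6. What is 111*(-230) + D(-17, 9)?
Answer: -25529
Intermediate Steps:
q(j, O) = -10 (q(j, O) = -4 - 6 = -10)
D(X, s) = 1 (D(X, s) = -10 + 11 = 1)
111*(-230) + D(-17, 9) = 111*(-230) + 1 = -25530 + 1 = -25529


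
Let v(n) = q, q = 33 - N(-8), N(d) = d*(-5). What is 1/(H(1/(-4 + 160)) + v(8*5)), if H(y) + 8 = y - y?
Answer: -1/15 ≈ -0.066667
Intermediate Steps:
N(d) = -5*d
q = -7 (q = 33 - (-5)*(-8) = 33 - 1*40 = 33 - 40 = -7)
v(n) = -7
H(y) = -8 (H(y) = -8 + (y - y) = -8 + 0 = -8)
1/(H(1/(-4 + 160)) + v(8*5)) = 1/(-8 - 7) = 1/(-15) = -1/15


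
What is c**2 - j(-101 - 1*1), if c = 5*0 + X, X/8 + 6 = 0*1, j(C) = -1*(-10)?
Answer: 2294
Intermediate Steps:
j(C) = 10
X = -48 (X = -48 + 8*(0*1) = -48 + 8*0 = -48 + 0 = -48)
c = -48 (c = 5*0 - 48 = 0 - 48 = -48)
c**2 - j(-101 - 1*1) = (-48)**2 - 1*10 = 2304 - 10 = 2294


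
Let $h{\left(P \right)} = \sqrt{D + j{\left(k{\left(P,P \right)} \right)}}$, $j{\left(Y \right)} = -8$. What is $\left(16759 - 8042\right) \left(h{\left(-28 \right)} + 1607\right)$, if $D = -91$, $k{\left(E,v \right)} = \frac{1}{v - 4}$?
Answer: $14008219 + 26151 i \sqrt{11} \approx 1.4008 \cdot 10^{7} + 86733.0 i$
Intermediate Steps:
$k{\left(E,v \right)} = \frac{1}{-4 + v}$
$h{\left(P \right)} = 3 i \sqrt{11}$ ($h{\left(P \right)} = \sqrt{-91 - 8} = \sqrt{-99} = 3 i \sqrt{11}$)
$\left(16759 - 8042\right) \left(h{\left(-28 \right)} + 1607\right) = \left(16759 - 8042\right) \left(3 i \sqrt{11} + 1607\right) = 8717 \left(1607 + 3 i \sqrt{11}\right) = 14008219 + 26151 i \sqrt{11}$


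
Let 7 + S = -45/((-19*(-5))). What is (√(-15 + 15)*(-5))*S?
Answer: 0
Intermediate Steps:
S = -142/19 (S = -7 - 45/((-19*(-5))) = -7 - 45/95 = -7 - 45*1/95 = -7 - 9/19 = -142/19 ≈ -7.4737)
(√(-15 + 15)*(-5))*S = (√(-15 + 15)*(-5))*(-142/19) = (√0*(-5))*(-142/19) = (0*(-5))*(-142/19) = 0*(-142/19) = 0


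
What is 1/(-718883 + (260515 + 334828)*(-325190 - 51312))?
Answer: -1/224148549069 ≈ -4.4613e-12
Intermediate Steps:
1/(-718883 + (260515 + 334828)*(-325190 - 51312)) = 1/(-718883 + 595343*(-376502)) = 1/(-718883 - 224147830186) = 1/(-224148549069) = -1/224148549069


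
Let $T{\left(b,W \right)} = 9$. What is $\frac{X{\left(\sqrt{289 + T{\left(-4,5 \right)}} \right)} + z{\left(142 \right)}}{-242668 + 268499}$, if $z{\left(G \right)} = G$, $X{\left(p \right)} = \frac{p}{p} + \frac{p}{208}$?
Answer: $\frac{11}{1987} + \frac{\sqrt{298}}{5372848} \approx 0.0055392$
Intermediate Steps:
$X{\left(p \right)} = 1 + \frac{p}{208}$ ($X{\left(p \right)} = 1 + p \frac{1}{208} = 1 + \frac{p}{208}$)
$\frac{X{\left(\sqrt{289 + T{\left(-4,5 \right)}} \right)} + z{\left(142 \right)}}{-242668 + 268499} = \frac{\left(1 + \frac{\sqrt{289 + 9}}{208}\right) + 142}{-242668 + 268499} = \frac{\left(1 + \frac{\sqrt{298}}{208}\right) + 142}{25831} = \left(143 + \frac{\sqrt{298}}{208}\right) \frac{1}{25831} = \frac{11}{1987} + \frac{\sqrt{298}}{5372848}$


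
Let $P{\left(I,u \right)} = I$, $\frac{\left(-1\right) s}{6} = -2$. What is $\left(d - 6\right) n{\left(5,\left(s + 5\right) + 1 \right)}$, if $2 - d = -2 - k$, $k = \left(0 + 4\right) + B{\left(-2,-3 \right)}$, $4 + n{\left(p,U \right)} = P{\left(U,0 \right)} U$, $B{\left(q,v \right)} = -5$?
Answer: $-960$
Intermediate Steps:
$s = 12$ ($s = \left(-6\right) \left(-2\right) = 12$)
$n{\left(p,U \right)} = -4 + U^{2}$ ($n{\left(p,U \right)} = -4 + U U = -4 + U^{2}$)
$k = -1$ ($k = \left(0 + 4\right) - 5 = 4 - 5 = -1$)
$d = 3$ ($d = 2 - \left(-2 - -1\right) = 2 - \left(-2 + 1\right) = 2 - -1 = 2 + 1 = 3$)
$\left(d - 6\right) n{\left(5,\left(s + 5\right) + 1 \right)} = \left(3 - 6\right) \left(-4 + \left(\left(12 + 5\right) + 1\right)^{2}\right) = - 3 \left(-4 + \left(17 + 1\right)^{2}\right) = - 3 \left(-4 + 18^{2}\right) = - 3 \left(-4 + 324\right) = \left(-3\right) 320 = -960$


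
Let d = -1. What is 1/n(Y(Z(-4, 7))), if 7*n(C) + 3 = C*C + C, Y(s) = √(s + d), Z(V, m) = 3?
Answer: 7 + 7*√2 ≈ 16.900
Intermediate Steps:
Y(s) = √(-1 + s) (Y(s) = √(s - 1) = √(-1 + s))
n(C) = -3/7 + C/7 + C²/7 (n(C) = -3/7 + (C*C + C)/7 = -3/7 + (C² + C)/7 = -3/7 + (C + C²)/7 = -3/7 + (C/7 + C²/7) = -3/7 + C/7 + C²/7)
1/n(Y(Z(-4, 7))) = 1/(-3/7 + √(-1 + 3)/7 + (√(-1 + 3))²/7) = 1/(-3/7 + √2/7 + (√2)²/7) = 1/(-3/7 + √2/7 + (⅐)*2) = 1/(-3/7 + √2/7 + 2/7) = 1/(-⅐ + √2/7)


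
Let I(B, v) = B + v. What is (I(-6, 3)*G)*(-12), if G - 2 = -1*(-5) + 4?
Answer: 396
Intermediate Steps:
G = 11 (G = 2 + (-1*(-5) + 4) = 2 + (5 + 4) = 2 + 9 = 11)
(I(-6, 3)*G)*(-12) = ((-6 + 3)*11)*(-12) = -3*11*(-12) = -33*(-12) = 396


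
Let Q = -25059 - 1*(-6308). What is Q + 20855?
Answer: 2104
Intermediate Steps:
Q = -18751 (Q = -25059 + 6308 = -18751)
Q + 20855 = -18751 + 20855 = 2104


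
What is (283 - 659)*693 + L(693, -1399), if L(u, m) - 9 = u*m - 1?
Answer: -1230067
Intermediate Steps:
L(u, m) = 8 + m*u (L(u, m) = 9 + (u*m - 1) = 9 + (m*u - 1) = 9 + (-1 + m*u) = 8 + m*u)
(283 - 659)*693 + L(693, -1399) = (283 - 659)*693 + (8 - 1399*693) = -376*693 + (8 - 969507) = -260568 - 969499 = -1230067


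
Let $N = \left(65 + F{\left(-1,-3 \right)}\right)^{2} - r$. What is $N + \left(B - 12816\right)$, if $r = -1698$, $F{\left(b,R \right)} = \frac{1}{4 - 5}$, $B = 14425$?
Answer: $7403$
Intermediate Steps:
$F{\left(b,R \right)} = -1$ ($F{\left(b,R \right)} = \frac{1}{-1} = -1$)
$N = 5794$ ($N = \left(65 - 1\right)^{2} - -1698 = 64^{2} + 1698 = 4096 + 1698 = 5794$)
$N + \left(B - 12816\right) = 5794 + \left(14425 - 12816\right) = 5794 + 1609 = 7403$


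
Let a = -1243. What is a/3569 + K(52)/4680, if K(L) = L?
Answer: -108301/321210 ≈ -0.33717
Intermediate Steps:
a/3569 + K(52)/4680 = -1243/3569 + 52/4680 = -1243*1/3569 + 52*(1/4680) = -1243/3569 + 1/90 = -108301/321210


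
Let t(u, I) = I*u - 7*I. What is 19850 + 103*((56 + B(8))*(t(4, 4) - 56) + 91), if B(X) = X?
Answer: -419033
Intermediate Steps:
t(u, I) = -7*I + I*u
19850 + 103*((56 + B(8))*(t(4, 4) - 56) + 91) = 19850 + 103*((56 + 8)*(4*(-7 + 4) - 56) + 91) = 19850 + 103*(64*(4*(-3) - 56) + 91) = 19850 + 103*(64*(-12 - 56) + 91) = 19850 + 103*(64*(-68) + 91) = 19850 + 103*(-4352 + 91) = 19850 + 103*(-4261) = 19850 - 438883 = -419033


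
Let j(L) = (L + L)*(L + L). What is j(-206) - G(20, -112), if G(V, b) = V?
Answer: 169724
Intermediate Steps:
j(L) = 4*L**2 (j(L) = (2*L)*(2*L) = 4*L**2)
j(-206) - G(20, -112) = 4*(-206)**2 - 1*20 = 4*42436 - 20 = 169744 - 20 = 169724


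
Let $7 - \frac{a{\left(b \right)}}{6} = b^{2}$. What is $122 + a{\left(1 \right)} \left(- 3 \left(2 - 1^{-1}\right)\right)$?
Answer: $14$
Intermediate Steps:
$a{\left(b \right)} = 42 - 6 b^{2}$
$122 + a{\left(1 \right)} \left(- 3 \left(2 - 1^{-1}\right)\right) = 122 + \left(42 - 6 \cdot 1^{2}\right) \left(- 3 \left(2 - 1^{-1}\right)\right) = 122 + \left(42 - 6\right) \left(- 3 \left(2 - 1\right)\right) = 122 + 36 \left(\left(-3\right) 1\right) = 122 + 36 \left(-3\right) = 122 - 108 = 14$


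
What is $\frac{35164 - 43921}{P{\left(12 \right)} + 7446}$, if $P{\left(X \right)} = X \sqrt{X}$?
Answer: $- \frac{3622479}{3080066} + \frac{5838 \sqrt{3}}{1540033} \approx -1.1695$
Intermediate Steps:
$P{\left(X \right)} = X^{\frac{3}{2}}$
$\frac{35164 - 43921}{P{\left(12 \right)} + 7446} = \frac{35164 - 43921}{12^{\frac{3}{2}} + 7446} = - \frac{8757}{24 \sqrt{3} + 7446} = - \frac{8757}{7446 + 24 \sqrt{3}}$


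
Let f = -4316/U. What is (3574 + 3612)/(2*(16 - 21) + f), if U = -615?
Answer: -2209695/917 ≈ -2409.7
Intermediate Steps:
f = 4316/615 (f = -4316/(-615) = -4316*(-1/615) = 4316/615 ≈ 7.0179)
(3574 + 3612)/(2*(16 - 21) + f) = (3574 + 3612)/(2*(16 - 21) + 4316/615) = 7186/(2*(-5) + 4316/615) = 7186/(-10 + 4316/615) = 7186/(-1834/615) = 7186*(-615/1834) = -2209695/917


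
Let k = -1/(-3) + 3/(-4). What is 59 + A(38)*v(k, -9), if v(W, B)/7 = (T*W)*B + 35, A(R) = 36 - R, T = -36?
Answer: 1459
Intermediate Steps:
k = -5/12 (k = -1*(-⅓) + 3*(-¼) = ⅓ - ¾ = -5/12 ≈ -0.41667)
v(W, B) = 245 - 252*B*W (v(W, B) = 7*((-36*W)*B + 35) = 7*(-36*B*W + 35) = 7*(35 - 36*B*W) = 245 - 252*B*W)
59 + A(38)*v(k, -9) = 59 + (36 - 1*38)*(245 - 252*(-9)*(-5/12)) = 59 + (36 - 38)*(245 - 945) = 59 - 2*(-700) = 59 + 1400 = 1459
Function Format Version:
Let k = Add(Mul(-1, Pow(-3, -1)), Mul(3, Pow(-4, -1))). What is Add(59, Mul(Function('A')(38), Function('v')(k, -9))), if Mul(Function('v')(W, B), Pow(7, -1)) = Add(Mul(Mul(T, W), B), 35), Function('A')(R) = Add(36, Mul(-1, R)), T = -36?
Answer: 1459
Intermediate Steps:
k = Rational(-5, 12) (k = Add(Mul(-1, Rational(-1, 3)), Mul(3, Rational(-1, 4))) = Add(Rational(1, 3), Rational(-3, 4)) = Rational(-5, 12) ≈ -0.41667)
Function('v')(W, B) = Add(245, Mul(-252, B, W)) (Function('v')(W, B) = Mul(7, Add(Mul(Mul(-36, W), B), 35)) = Mul(7, Add(Mul(-36, B, W), 35)) = Mul(7, Add(35, Mul(-36, B, W))) = Add(245, Mul(-252, B, W)))
Add(59, Mul(Function('A')(38), Function('v')(k, -9))) = Add(59, Mul(Add(36, Mul(-1, 38)), Add(245, Mul(-252, -9, Rational(-5, 12))))) = Add(59, Mul(Add(36, -38), Add(245, -945))) = Add(59, Mul(-2, -700)) = Add(59, 1400) = 1459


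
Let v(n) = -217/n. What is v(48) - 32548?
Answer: -1562521/48 ≈ -32553.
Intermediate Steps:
v(48) - 32548 = -217/48 - 32548 = -1562521/48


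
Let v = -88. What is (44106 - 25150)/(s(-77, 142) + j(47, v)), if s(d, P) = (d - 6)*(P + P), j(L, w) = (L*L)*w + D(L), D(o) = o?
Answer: -2708/31131 ≈ -0.086987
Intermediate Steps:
j(L, w) = L + w*L² (j(L, w) = (L*L)*w + L = L²*w + L = w*L² + L = L + w*L²)
s(d, P) = 2*P*(-6 + d) (s(d, P) = (-6 + d)*(2*P) = 2*P*(-6 + d))
(44106 - 25150)/(s(-77, 142) + j(47, v)) = (44106 - 25150)/(2*142*(-6 - 77) + 47*(1 + 47*(-88))) = 18956/(2*142*(-83) + 47*(1 - 4136)) = 18956/(-23572 + 47*(-4135)) = 18956/(-23572 - 194345) = 18956/(-217917) = 18956*(-1/217917) = -2708/31131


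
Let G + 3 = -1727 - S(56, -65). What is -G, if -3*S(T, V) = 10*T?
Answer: 4630/3 ≈ 1543.3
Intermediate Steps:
S(T, V) = -10*T/3
G = -4630/3 (G = -3 + (-1727 - (-10)*56/3) = -3 + (-1727 - 1*(-560/3)) = -3 + (-1727 + 560/3) = -3 - 4621/3 = -4630/3 ≈ -1543.3)
-G = -1*(-4630/3) = 4630/3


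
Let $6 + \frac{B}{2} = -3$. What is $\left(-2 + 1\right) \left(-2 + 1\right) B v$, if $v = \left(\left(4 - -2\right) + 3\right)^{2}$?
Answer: $-1458$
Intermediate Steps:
$B = -18$ ($B = -12 + 2 \left(-3\right) = -12 - 6 = -18$)
$v = 81$ ($v = \left(\left(4 + 2\right) + 3\right)^{2} = \left(6 + 3\right)^{2} = 9^{2} = 81$)
$\left(-2 + 1\right) \left(-2 + 1\right) B v = \left(-2 + 1\right) \left(-2 + 1\right) \left(-18\right) 81 = \left(-1\right) \left(-1\right) \left(-18\right) 81 = 1 \left(-18\right) 81 = \left(-18\right) 81 = -1458$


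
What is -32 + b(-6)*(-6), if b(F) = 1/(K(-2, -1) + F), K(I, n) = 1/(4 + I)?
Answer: -340/11 ≈ -30.909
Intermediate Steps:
b(F) = 1/(½ + F) (b(F) = 1/(1/(4 - 2) + F) = 1/(1/2 + F) = 1/(½ + F))
-32 + b(-6)*(-6) = -32 + (2/(1 + 2*(-6)))*(-6) = -32 + (2/(1 - 12))*(-6) = -32 + (2/(-11))*(-6) = -32 + (2*(-1/11))*(-6) = -32 - 2/11*(-6) = -32 + 12/11 = -340/11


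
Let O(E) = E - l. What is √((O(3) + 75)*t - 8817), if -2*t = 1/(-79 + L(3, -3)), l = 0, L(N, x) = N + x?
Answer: 2*I*√13755954/79 ≈ 93.896*I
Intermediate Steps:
t = 1/158 (t = -1/(2*(-79 + (3 - 3))) = -1/(2*(-79 + 0)) = -½/(-79) = -½*(-1/79) = 1/158 ≈ 0.0063291)
O(E) = E (O(E) = E - 1*0 = E + 0 = E)
√((O(3) + 75)*t - 8817) = √((3 + 75)*(1/158) - 8817) = √(78*(1/158) - 8817) = √(39/79 - 8817) = √(-696504/79) = 2*I*√13755954/79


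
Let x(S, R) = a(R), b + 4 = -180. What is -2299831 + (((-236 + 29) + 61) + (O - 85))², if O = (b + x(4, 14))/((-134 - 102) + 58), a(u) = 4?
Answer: -17797981390/7921 ≈ -2.2469e+6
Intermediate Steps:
b = -184 (b = -4 - 180 = -184)
x(S, R) = 4
O = 90/89 (O = (-184 + 4)/((-134 - 102) + 58) = -180/(-236 + 58) = -180/(-178) = -180*(-1/178) = 90/89 ≈ 1.0112)
-2299831 + (((-236 + 29) + 61) + (O - 85))² = -2299831 + (((-236 + 29) + 61) + (90/89 - 85))² = -2299831 + ((-207 + 61) - 7475/89)² = -2299831 + (-146 - 7475/89)² = -2299831 + (-20469/89)² = -2299831 + 418979961/7921 = -17797981390/7921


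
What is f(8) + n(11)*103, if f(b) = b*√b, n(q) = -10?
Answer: -1030 + 16*√2 ≈ -1007.4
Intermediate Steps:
f(b) = b^(3/2)
f(8) + n(11)*103 = 8^(3/2) - 10*103 = 16*√2 - 1030 = -1030 + 16*√2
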